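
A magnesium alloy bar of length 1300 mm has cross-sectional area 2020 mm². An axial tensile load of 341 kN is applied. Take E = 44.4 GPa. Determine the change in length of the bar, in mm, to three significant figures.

4.94 mm

δ_mech = NL/(AE) = 341000·1300/(2020·44400) = 4.943 mm.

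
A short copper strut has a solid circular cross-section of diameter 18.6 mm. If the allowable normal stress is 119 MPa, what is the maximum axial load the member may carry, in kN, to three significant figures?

A = 271.7 mm².
P_max = σ_allow · A = 119 · 271.7 = 32330 N = 32.33 kN.

32.3 kN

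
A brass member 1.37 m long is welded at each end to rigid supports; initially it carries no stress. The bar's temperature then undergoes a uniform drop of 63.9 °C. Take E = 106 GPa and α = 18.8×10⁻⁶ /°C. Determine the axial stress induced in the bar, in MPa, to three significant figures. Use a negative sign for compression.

Free thermal expansion αLΔT = 18.8e-6 · 1370 · -63.9 = -1.646 mm.
The walls impose strain ε = −(-1.646)/1370 = 1.2013e-03; σ = Eε = 106000 · 1.2013e-03 = 127.3 MPa.

127 MPa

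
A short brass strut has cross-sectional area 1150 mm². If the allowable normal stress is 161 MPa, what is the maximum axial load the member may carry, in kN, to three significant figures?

P_max = σ_allow · A = 161 · 1150 = 185200 N = 185.2 kN.

185 kN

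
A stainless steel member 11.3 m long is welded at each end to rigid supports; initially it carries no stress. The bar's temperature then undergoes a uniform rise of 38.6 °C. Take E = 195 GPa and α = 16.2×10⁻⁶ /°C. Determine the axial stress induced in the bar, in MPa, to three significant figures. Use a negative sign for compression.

Free thermal expansion αLΔT = 16.2e-6 · 11300 · 38.6 = 7.066 mm.
The walls impose strain ε = −(7.066)/11300 = -6.2532e-04; σ = Eε = 195000 · -6.2532e-04 = -121.9 MPa.

-122 MPa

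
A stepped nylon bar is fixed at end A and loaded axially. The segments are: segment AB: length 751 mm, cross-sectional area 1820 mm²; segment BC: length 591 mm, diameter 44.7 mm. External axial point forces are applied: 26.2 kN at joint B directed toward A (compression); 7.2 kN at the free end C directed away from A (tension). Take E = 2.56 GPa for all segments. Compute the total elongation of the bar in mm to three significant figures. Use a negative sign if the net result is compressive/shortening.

-2.00 mm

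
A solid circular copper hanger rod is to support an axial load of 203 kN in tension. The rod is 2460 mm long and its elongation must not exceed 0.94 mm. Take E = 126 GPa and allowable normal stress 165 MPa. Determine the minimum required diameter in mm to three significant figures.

Required area A ≥ P/σ_allow = 203000/165 = 1230 mm².
For a solid circular section, d ≥ √(4A/π) = 39.58 mm.
Elongation limit: A ≥ PL/(Eδ_allow) = 203000·2460/(126000·0.94) = 4216 mm² ⇒ d ≥ 73.27 mm.
The elongation limit governs.

73.3 mm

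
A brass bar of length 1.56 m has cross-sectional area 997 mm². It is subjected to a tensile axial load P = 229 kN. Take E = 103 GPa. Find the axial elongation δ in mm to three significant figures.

3.48 mm

δ_mech = NL/(AE) = 229000·1560/(997·103000) = 3.479 mm.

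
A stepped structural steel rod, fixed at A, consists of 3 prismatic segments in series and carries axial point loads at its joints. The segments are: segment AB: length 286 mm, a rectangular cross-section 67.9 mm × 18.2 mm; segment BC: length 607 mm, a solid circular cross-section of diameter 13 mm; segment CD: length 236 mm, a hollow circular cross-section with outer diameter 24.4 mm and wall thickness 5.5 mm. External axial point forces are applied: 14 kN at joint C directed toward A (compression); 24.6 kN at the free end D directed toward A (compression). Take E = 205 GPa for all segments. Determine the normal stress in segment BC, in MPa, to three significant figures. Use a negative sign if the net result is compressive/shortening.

-291 MPa

Internal axial forces (sectioning from the free end, tension +): N_CD = -24.6 kN, N_BC = -38.6 kN, N_AB = -38.6 kN.
A_BC = 132.7 mm².
σ_BC = N_BC/A_BC = -38600/132.7 = -290.8 MPa.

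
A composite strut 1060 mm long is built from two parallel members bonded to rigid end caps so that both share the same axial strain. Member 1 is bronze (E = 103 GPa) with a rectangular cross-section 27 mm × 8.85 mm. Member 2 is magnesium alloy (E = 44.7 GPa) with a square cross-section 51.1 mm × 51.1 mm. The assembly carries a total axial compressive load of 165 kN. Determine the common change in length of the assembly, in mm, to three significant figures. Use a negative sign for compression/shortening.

A_1 = 238.9 mm².
A_2 = 2611 mm².
Equal strain + equilibrium ⇒ each member carries load in proportion to AE: A₁E₁ = 24610000 N, A₂E₂ = 116700000 N, ΣAE = 141300000 N.
δ = PL/ΣAE = -165000·1060/141300000 = -1.238 mm.

-1.24 mm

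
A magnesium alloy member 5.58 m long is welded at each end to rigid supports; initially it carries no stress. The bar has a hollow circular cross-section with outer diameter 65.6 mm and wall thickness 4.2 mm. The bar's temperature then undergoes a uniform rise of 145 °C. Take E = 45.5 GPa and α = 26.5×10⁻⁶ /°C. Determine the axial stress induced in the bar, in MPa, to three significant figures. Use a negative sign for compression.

Free thermal expansion αLΔT = 26.5e-6 · 5580 · 145 = 21.44 mm.
The walls impose strain ε = −(21.44)/5580 = -3.8425e-03; σ = Eε = 45500 · -3.8425e-03 = -174.8 MPa.

-175 MPa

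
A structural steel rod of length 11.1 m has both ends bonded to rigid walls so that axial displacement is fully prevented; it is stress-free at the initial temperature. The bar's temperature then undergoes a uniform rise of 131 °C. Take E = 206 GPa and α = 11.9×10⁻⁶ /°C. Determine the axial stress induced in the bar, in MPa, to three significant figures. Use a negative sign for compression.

Free thermal expansion αLΔT = 11.9e-6 · 11100 · 131 = 17.3 mm.
The walls impose strain ε = −(17.3)/11100 = -1.5589e-03; σ = Eε = 206000 · -1.5589e-03 = -321.1 MPa.

-321 MPa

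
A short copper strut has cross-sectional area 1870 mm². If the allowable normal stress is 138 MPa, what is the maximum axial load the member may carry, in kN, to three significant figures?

258 kN

P_max = σ_allow · A = 138 · 1870 = 258100 N = 258.1 kN.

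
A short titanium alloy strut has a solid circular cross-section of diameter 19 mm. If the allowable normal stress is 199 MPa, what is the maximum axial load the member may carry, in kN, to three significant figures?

56.4 kN

A = 283.5 mm².
P_max = σ_allow · A = 199 · 283.5 = 56420 N = 56.42 kN.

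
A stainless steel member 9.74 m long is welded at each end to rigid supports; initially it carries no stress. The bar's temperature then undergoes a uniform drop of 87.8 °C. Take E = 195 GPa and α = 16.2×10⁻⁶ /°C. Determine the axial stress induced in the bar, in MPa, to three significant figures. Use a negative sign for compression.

Free thermal expansion αLΔT = 16.2e-6 · 9740 · -87.8 = -13.85 mm.
The walls impose strain ε = −(-13.85)/9740 = 1.4224e-03; σ = Eε = 195000 · 1.4224e-03 = 277.4 MPa.

277 MPa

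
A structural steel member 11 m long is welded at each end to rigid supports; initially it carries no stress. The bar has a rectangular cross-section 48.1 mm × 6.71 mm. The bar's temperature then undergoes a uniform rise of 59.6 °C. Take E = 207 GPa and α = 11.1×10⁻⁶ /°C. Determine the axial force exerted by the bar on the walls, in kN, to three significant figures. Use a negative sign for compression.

Free thermal expansion αLΔT = 11.1e-6 · 11000 · 59.6 = 7.277 mm.
The walls impose strain ε = −(7.277)/11000 = -6.6156e-04; σ = Eε = 207000 · -6.6156e-04 = -136.9 MPa.
Wall reaction R = σ·A = -136.9·322.8 = -44200 N = -44.2 kN.

-44.2 kN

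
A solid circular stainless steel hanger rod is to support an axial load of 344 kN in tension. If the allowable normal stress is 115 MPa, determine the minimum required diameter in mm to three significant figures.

61.7 mm

Required area A ≥ P/σ_allow = 344000/115 = 2991 mm².
For a solid circular section, d ≥ √(4A/π) = 61.71 mm.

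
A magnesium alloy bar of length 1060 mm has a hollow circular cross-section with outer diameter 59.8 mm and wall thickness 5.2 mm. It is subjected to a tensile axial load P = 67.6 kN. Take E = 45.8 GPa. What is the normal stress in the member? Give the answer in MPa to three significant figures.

A = 892 mm².
σ = N/A = 67600/892 = 75.79 MPa.

75.8 MPa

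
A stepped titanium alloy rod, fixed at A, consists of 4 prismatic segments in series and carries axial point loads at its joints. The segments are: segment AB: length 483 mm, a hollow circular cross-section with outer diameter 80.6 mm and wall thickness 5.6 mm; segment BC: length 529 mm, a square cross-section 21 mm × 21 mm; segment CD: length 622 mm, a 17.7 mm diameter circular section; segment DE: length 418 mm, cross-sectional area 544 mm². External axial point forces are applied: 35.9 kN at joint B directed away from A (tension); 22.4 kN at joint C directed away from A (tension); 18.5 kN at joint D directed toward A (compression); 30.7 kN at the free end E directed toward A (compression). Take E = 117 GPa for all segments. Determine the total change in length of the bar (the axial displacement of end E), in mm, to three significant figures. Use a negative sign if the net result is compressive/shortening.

-1.51 mm

Internal axial forces (sectioning from the free end, tension +): N_DE = -30.7 kN, N_CD = -49.2 kN, N_BC = -26.8 kN, N_AB = 9.1 kN.
A_AB = 1319 mm².
A_BC = 441 mm².
A_CD = 246.1 mm².
δ_AB = 9100·483/(1319·117000) = 0.02847 mm
δ_BC = -26800·529/(441·117000) = -0.2748 mm
δ_CD = -49200·622/(246.1·117000) = -1.063 mm
δ_DE = -30700·418/(544·117000) = -0.2016 mm
δ = Σδ_i = -1.511 mm.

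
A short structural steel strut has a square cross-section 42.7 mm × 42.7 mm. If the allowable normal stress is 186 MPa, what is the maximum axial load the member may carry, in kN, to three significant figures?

339 kN

A = 1823 mm².
P_max = σ_allow · A = 186 · 1823 = 339100 N = 339.1 kN.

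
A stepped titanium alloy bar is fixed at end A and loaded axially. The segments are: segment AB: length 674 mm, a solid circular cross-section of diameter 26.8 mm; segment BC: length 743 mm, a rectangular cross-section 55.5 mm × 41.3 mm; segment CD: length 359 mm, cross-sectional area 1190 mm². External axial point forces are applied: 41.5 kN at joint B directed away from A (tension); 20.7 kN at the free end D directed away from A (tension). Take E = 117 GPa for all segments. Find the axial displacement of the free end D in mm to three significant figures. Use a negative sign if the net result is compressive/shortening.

Internal axial forces (sectioning from the free end, tension +): N_CD = 20.7 kN, N_BC = 20.7 kN, N_AB = 62.2 kN.
A_AB = 564.1 mm².
A_BC = 2292 mm².
δ_AB = 62200·674/(564.1·117000) = 0.6352 mm
δ_BC = 20700·743/(2292·117000) = 0.05735 mm
δ_CD = 20700·359/(1190·117000) = 0.05337 mm
δ = Σδ_i = 0.7459 mm.

0.746 mm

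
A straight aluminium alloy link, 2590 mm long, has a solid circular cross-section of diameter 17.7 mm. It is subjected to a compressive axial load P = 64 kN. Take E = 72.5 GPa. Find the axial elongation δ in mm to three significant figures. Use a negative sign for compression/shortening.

A = 246.1 mm².
δ_mech = NL/(AE) = -64000·2590/(246.1·72500) = -9.292 mm.

-9.29 mm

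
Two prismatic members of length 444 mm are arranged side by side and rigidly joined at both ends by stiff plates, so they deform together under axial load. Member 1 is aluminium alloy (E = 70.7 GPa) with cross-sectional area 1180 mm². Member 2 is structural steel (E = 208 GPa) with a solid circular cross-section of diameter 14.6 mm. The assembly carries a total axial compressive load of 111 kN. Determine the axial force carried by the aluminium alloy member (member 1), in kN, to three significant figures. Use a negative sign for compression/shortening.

A_2 = 167.4 mm².
Equal strain + equilibrium ⇒ each member carries load in proportion to AE: A₁E₁ = 83430000 N, A₂E₂ = 34820000 N, ΣAE = 118200000 N.
F₁ = P·A₁E₁/ΣAE = -111000·83430000/118200000 = -78310 N.

-78.3 kN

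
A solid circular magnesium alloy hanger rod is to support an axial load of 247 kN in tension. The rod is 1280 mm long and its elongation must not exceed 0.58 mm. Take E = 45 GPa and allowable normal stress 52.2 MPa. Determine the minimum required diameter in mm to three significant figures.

124 mm

Required area A ≥ P/σ_allow = 247000/52.2 = 4732 mm².
For a solid circular section, d ≥ √(4A/π) = 77.62 mm.
Elongation limit: A ≥ PL/(Eδ_allow) = 247000·1280/(45000·0.58) = 12110 mm² ⇒ d ≥ 124.2 mm.
The elongation limit governs.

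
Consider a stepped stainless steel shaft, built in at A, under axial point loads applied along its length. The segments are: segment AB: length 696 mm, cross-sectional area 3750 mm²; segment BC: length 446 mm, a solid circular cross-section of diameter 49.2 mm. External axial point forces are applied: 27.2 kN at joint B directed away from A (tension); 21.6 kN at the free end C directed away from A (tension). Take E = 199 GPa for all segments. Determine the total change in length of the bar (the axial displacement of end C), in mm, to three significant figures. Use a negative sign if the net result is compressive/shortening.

Internal axial forces (sectioning from the free end, tension +): N_BC = 21.6 kN, N_AB = 48.8 kN.
A_BC = 1901 mm².
δ_AB = 48800·696/(3750·199000) = 0.04551 mm
δ_BC = 21600·446/(1901·199000) = 0.02546 mm
δ = Σδ_i = 0.07098 mm.

0.0710 mm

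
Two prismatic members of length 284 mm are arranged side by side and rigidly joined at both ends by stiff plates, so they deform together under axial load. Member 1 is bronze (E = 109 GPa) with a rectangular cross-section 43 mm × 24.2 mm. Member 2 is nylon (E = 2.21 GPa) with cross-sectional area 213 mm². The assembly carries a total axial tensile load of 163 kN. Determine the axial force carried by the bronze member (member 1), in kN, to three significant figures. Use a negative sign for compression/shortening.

162 kN

A_1 = 1041 mm².
Equal strain + equilibrium ⇒ each member carries load in proportion to AE: A₁E₁ = 113400000 N, A₂E₂ = 470700 N, ΣAE = 113900000 N.
F₁ = P·A₁E₁/ΣAE = 163000·113400000/113900000 = 162300 N.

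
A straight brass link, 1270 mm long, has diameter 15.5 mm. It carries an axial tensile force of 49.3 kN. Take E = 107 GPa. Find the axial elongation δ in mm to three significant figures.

3.10 mm

A = 188.7 mm².
δ_mech = NL/(AE) = 49300·1270/(188.7·107000) = 3.101 mm.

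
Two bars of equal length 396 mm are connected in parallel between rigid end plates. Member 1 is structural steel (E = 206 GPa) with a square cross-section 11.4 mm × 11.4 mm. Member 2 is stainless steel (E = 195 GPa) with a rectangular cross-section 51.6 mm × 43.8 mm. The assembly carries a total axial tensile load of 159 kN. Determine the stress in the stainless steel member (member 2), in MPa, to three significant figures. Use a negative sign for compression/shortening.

66.3 MPa

A_1 = 130 mm².
A_2 = 2260 mm².
Equal strain + equilibrium ⇒ each member carries load in proportion to AE: A₁E₁ = 26770000 N, A₂E₂ = 440700000 N, ΣAE = 467500000 N.
σ₂ = P·E₂/ΣAE = 159000·195000/467500000 = 66.32 MPa.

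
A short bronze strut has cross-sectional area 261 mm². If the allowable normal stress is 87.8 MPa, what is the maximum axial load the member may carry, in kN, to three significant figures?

P_max = σ_allow · A = 87.8 · 261 = 22920 N = 22.92 kN.

22.9 kN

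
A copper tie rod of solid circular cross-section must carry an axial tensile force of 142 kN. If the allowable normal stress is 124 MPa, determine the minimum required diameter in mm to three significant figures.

Required area A ≥ P/σ_allow = 142000/124 = 1145 mm².
For a solid circular section, d ≥ √(4A/π) = 38.18 mm.

38.2 mm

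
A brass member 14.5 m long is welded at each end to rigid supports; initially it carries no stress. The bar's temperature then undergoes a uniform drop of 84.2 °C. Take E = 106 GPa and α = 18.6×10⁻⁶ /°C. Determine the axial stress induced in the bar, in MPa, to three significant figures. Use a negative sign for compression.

Free thermal expansion αLΔT = 18.6e-6 · 14500 · -84.2 = -22.71 mm.
The walls impose strain ε = −(-22.71)/14500 = 1.5661e-03; σ = Eε = 106000 · 1.5661e-03 = 166 MPa.

166 MPa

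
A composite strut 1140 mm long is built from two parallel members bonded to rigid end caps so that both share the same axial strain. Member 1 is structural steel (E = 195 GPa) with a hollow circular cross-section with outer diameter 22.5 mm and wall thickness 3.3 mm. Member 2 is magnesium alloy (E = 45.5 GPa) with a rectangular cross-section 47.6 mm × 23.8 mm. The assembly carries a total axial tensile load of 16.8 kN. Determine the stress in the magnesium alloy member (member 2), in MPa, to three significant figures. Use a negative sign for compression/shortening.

A_1 = 199.1 mm².
A_2 = 1133 mm².
Equal strain + equilibrium ⇒ each member carries load in proportion to AE: A₁E₁ = 38820000 N, A₂E₂ = 51550000 N, ΣAE = 90360000 N.
σ₂ = P·E₂/ΣAE = 16800·45500/90360000 = 8.459 MPa.

8.46 MPa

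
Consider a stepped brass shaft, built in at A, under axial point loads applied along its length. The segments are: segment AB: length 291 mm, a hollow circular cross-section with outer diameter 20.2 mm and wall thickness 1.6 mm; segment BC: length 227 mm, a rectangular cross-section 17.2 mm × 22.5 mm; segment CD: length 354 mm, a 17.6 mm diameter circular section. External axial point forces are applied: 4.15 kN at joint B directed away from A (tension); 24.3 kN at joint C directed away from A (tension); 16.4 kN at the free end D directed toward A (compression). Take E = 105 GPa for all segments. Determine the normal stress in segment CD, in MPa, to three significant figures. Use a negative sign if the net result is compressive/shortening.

-67.4 MPa

Internal axial forces (sectioning from the free end, tension +): N_CD = -16.4 kN, N_BC = 7.9 kN, N_AB = 12.05 kN.
A_CD = 243.3 mm².
σ_CD = N_CD/A_CD = -16400/243.3 = -67.41 MPa.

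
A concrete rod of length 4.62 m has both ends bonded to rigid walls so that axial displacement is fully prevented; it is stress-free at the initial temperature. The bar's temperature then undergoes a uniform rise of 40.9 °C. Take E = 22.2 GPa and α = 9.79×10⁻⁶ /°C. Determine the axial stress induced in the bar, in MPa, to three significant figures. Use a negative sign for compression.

Free thermal expansion αLΔT = 9.79e-6 · 4620 · 40.9 = 1.85 mm.
The walls impose strain ε = −(1.85)/4620 = -4.0041e-04; σ = Eε = 22200 · -4.0041e-04 = -8.889 MPa.

-8.89 MPa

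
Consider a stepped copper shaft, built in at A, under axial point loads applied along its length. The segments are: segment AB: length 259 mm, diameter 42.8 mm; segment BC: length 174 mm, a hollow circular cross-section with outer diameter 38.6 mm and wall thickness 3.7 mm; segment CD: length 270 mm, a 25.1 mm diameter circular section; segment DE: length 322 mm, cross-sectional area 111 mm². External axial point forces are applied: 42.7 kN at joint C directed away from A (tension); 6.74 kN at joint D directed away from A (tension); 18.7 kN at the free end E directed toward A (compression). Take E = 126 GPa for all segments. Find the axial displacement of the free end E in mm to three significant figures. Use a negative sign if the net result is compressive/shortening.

Internal axial forces (sectioning from the free end, tension +): N_DE = -18.7 kN, N_CD = -11.96 kN, N_BC = 30.74 kN, N_AB = 30.74 kN.
A_AB = 1439 mm².
A_BC = 405.7 mm².
A_CD = 494.8 mm².
δ_AB = 30740·259/(1439·126000) = 0.04392 mm
δ_BC = 30740·174/(405.7·126000) = 0.1046 mm
δ_CD = -11960·270/(494.8·126000) = -0.05179 mm
δ_DE = -18700·322/(111·126000) = -0.4305 mm
δ = Σδ_i = -0.3338 mm.

-0.334 mm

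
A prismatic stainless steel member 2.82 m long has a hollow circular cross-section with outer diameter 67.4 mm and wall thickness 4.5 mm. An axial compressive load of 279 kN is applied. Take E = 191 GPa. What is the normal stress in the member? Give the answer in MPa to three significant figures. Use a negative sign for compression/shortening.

-314 MPa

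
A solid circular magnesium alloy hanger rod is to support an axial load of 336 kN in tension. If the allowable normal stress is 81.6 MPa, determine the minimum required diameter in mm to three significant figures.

72.4 mm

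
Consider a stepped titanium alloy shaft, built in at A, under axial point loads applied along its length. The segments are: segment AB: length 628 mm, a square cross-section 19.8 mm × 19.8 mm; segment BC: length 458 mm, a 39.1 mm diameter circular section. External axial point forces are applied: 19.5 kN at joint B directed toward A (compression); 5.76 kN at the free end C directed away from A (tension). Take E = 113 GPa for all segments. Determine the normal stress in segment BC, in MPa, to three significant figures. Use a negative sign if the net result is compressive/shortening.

Internal axial forces (sectioning from the free end, tension +): N_BC = 5.76 kN, N_AB = -13.74 kN.
A_BC = 1201 mm².
σ_BC = N_BC/A_BC = 5760/1201 = 4.797 MPa.

4.80 MPa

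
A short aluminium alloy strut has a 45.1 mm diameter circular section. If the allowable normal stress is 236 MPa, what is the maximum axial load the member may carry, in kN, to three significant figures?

377 kN

A = 1598 mm².
P_max = σ_allow · A = 236 · 1598 = 377000 N = 377 kN.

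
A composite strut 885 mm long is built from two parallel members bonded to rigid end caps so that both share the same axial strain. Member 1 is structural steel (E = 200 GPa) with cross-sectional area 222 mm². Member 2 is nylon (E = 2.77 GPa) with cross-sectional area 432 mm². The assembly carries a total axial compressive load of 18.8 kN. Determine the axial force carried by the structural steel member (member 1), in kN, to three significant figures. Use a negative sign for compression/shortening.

-18.3 kN

Equal strain + equilibrium ⇒ each member carries load in proportion to AE: A₁E₁ = 44400000 N, A₂E₂ = 1197000 N, ΣAE = 45600000 N.
F₁ = P·A₁E₁/ΣAE = -18800·44400000/45600000 = -18310 N.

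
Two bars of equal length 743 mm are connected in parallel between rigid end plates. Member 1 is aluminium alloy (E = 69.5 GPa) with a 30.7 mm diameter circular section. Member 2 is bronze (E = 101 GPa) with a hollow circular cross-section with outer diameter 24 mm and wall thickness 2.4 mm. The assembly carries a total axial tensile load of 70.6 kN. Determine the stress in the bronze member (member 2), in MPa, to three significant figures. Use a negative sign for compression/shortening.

105 MPa

A_1 = 740.2 mm².
A_2 = 162.9 mm².
Equal strain + equilibrium ⇒ each member carries load in proportion to AE: A₁E₁ = 51450000 N, A₂E₂ = 16450000 N, ΣAE = 67890000 N.
σ₂ = P·E₂/ΣAE = 70600·101000/67890000 = 105 MPa.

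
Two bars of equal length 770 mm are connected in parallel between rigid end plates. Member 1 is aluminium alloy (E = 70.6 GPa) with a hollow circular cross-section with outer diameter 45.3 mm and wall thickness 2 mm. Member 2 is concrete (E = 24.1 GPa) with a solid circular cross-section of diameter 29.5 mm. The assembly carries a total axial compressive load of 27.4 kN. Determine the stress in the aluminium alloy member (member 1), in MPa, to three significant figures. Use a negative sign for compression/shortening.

A_1 = 272.1 mm².
A_2 = 683.5 mm².
Equal strain + equilibrium ⇒ each member carries load in proportion to AE: A₁E₁ = 19210000 N, A₂E₂ = 16470000 N, ΣAE = 35680000 N.
σ₁ = P·E₁/ΣAE = -27400·70600/35680000 = -54.22 MPa.

-54.2 MPa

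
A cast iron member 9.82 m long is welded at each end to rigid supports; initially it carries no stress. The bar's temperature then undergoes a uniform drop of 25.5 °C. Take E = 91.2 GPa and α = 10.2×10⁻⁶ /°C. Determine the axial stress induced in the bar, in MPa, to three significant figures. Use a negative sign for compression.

23.7 MPa

Free thermal expansion αLΔT = 10.2e-6 · 9820 · -25.5 = -2.554 mm.
The walls impose strain ε = −(-2.554)/9820 = 2.6010e-04; σ = Eε = 91200 · 2.6010e-04 = 23.72 MPa.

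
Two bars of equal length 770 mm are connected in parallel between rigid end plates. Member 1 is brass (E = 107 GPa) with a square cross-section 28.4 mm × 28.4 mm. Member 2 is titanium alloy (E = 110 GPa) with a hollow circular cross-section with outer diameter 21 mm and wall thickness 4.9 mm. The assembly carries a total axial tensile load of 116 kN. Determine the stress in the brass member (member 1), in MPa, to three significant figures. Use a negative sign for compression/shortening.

109 MPa

A_1 = 806.6 mm².
A_2 = 247.8 mm².
Equal strain + equilibrium ⇒ each member carries load in proportion to AE: A₁E₁ = 86300000 N, A₂E₂ = 27260000 N, ΣAE = 113600000 N.
σ₁ = P·E₁/ΣAE = 116000·107000/113600000 = 109.3 MPa.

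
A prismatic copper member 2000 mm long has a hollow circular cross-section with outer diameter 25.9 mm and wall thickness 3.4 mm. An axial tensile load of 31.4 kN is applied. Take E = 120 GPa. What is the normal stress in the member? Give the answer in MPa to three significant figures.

A = 240.3 mm².
σ = N/A = 31400/240.3 = 130.7 MPa.

131 MPa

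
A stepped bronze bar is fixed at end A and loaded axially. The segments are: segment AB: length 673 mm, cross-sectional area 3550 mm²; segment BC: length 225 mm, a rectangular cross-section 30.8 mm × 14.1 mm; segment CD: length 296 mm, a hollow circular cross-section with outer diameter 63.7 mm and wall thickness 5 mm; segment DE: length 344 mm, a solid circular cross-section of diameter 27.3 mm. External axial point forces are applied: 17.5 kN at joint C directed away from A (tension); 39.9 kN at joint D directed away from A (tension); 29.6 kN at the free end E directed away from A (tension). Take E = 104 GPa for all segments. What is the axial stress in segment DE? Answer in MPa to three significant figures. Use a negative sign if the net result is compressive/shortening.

50.6 MPa

Internal axial forces (sectioning from the free end, tension +): N_DE = 29.6 kN, N_CD = 69.5 kN, N_BC = 87 kN, N_AB = 87 kN.
A_DE = 585.3 mm².
σ_DE = N_DE/A_DE = 29600/585.3 = 50.57 MPa.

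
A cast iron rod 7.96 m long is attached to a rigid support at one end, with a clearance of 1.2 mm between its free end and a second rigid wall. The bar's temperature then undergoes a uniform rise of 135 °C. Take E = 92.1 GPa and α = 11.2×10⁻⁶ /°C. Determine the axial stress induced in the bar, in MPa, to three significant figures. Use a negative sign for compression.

-125 MPa

Free thermal expansion αLΔT = 11.2e-6 · 7960 · 135 = 12.04 mm.
The walls engage after the gap closes; constrained expansion = 12.04 − 1.2 = 10.84 mm.
The walls impose strain ε = −(10.84)/7960 = -1.3612e-03; σ = Eε = 92100 · -1.3612e-03 = -125.4 MPa.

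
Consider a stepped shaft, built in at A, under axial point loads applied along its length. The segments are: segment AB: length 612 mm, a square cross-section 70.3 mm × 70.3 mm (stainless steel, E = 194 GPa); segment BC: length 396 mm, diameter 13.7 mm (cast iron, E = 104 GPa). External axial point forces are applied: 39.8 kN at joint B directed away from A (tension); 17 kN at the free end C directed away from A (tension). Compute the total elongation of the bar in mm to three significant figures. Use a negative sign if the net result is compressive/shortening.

Internal axial forces (sectioning from the free end, tension +): N_BC = 17 kN, N_AB = 56.8 kN.
A_AB = 4942 mm².
A_BC = 147.4 mm².
δ_AB = 56800·612/(4942·194000) = 0.03626 mm
δ_BC = 17000·396/(147.4·104000) = 0.4391 mm
δ = Σδ_i = 0.4754 mm.

0.475 mm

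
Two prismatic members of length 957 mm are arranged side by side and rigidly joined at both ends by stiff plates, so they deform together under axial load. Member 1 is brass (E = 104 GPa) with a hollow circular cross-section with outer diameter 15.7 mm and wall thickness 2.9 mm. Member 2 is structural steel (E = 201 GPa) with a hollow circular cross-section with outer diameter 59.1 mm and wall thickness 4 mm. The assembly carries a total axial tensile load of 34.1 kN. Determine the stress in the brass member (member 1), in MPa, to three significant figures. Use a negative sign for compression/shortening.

A_1 = 116.6 mm².
A_2 = 692.4 mm².
Equal strain + equilibrium ⇒ each member carries load in proportion to AE: A₁E₁ = 12130000 N, A₂E₂ = 139200000 N, ΣAE = 151300000 N.
σ₁ = P·E₁/ΣAE = 34100·104000/151300000 = 23.44 MPa.

23.4 MPa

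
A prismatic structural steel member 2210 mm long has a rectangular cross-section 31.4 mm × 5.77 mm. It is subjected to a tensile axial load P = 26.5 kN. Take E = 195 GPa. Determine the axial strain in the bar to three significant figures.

7.50e-04

A = 181.2 mm².
σ = N/A = 146.3 MPa; ε = σ/E = 146.3/195000 = 7.501e-04.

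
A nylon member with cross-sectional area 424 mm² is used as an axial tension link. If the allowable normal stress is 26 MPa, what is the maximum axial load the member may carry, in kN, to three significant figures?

11.0 kN

P_max = σ_allow · A = 26 · 424 = 11020 N = 11.02 kN.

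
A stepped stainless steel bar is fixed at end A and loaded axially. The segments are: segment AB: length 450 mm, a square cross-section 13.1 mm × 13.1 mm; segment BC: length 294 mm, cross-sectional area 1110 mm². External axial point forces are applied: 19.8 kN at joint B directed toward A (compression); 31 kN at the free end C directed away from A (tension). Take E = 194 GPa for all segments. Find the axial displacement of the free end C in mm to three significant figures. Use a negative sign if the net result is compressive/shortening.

Internal axial forces (sectioning from the free end, tension +): N_BC = 31 kN, N_AB = 11.2 kN.
A_AB = 171.6 mm².
δ_AB = 11200·450/(171.6·194000) = 0.1514 mm
δ_BC = 31000·294/(1110·194000) = 0.04232 mm
δ = Σδ_i = 0.1937 mm.

0.194 mm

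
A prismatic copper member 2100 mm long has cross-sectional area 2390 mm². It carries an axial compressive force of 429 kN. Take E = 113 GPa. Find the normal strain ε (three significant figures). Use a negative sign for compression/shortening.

σ = N/A = -179.5 MPa; ε = σ/E = -179.5/113000 = -1.588e-03.

-0.00159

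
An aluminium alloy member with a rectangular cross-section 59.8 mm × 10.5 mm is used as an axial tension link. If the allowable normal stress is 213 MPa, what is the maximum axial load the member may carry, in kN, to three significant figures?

A = 627.9 mm².
P_max = σ_allow · A = 213 · 627.9 = 133700 N = 133.7 kN.

134 kN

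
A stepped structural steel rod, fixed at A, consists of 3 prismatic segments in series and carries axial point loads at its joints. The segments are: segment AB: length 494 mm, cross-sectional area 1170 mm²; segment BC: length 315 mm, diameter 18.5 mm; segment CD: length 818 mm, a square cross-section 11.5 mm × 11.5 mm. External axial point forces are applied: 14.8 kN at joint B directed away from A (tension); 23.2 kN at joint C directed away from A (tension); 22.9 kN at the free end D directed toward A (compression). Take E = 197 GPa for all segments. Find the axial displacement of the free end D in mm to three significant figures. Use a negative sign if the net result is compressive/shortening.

Internal axial forces (sectioning from the free end, tension +): N_CD = -22.9 kN, N_BC = 0.3 kN, N_AB = 15.1 kN.
A_BC = 268.8 mm².
A_CD = 132.2 mm².
δ_AB = 15100·494/(1170·197000) = 0.03236 mm
δ_BC = 300·315/(268.8·197000) = 0.001785 mm
δ_CD = -22900·818/(132.2·197000) = -0.719 mm
δ = Σδ_i = -0.6848 mm.

-0.685 mm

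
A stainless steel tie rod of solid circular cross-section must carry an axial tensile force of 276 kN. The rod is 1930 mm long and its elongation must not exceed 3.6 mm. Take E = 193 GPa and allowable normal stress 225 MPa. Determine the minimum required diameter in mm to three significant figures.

Required area A ≥ P/σ_allow = 276000/225 = 1227 mm².
For a solid circular section, d ≥ √(4A/π) = 39.52 mm.
Elongation limit: A ≥ PL/(Eδ_allow) = 276000·1930/(193000·3.6) = 766.7 mm² ⇒ d ≥ 31.24 mm.
The stress limit governs.

39.5 mm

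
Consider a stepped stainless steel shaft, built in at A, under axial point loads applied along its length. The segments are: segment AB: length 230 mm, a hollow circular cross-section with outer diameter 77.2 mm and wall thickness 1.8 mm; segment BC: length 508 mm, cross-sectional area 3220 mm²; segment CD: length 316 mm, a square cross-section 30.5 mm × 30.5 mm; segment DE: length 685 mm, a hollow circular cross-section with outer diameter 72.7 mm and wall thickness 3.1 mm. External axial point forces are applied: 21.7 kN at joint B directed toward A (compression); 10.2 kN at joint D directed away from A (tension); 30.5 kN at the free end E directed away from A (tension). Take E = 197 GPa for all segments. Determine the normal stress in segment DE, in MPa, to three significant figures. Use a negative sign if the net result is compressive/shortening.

Internal axial forces (sectioning from the free end, tension +): N_DE = 30.5 kN, N_CD = 40.7 kN, N_BC = 40.7 kN, N_AB = 19 kN.
A_DE = 677.8 mm².
σ_DE = N_DE/A_DE = 30500/677.8 = 45 MPa.

45.0 MPa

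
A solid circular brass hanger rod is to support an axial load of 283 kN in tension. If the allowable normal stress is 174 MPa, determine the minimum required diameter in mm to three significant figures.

Required area A ≥ P/σ_allow = 283000/174 = 1626 mm².
For a solid circular section, d ≥ √(4A/π) = 45.51 mm.

45.5 mm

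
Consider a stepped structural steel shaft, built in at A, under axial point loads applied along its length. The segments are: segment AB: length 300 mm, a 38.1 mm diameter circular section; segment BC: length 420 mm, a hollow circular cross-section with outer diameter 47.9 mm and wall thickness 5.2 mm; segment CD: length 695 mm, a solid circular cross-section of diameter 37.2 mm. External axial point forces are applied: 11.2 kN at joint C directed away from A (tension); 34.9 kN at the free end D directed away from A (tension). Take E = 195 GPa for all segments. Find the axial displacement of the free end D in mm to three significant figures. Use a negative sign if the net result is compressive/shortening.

0.319 mm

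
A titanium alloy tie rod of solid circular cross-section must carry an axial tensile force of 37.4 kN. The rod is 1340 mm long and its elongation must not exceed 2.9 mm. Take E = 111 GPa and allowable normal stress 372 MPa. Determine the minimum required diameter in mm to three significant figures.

Required area A ≥ P/σ_allow = 37400/372 = 100.5 mm².
For a solid circular section, d ≥ √(4A/π) = 11.31 mm.
Elongation limit: A ≥ PL/(Eδ_allow) = 37400·1340/(111000·2.9) = 155.7 mm² ⇒ d ≥ 14.08 mm.
The elongation limit governs.

14.1 mm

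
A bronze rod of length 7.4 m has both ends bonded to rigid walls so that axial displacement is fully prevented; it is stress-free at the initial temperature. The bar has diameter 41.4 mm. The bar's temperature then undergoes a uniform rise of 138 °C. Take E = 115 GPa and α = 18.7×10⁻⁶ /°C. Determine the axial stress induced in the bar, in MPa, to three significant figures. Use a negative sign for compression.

Free thermal expansion αLΔT = 18.7e-6 · 7400 · 138 = 19.1 mm.
The walls impose strain ε = −(19.1)/7400 = -2.5806e-03; σ = Eε = 115000 · -2.5806e-03 = -296.8 MPa.

-297 MPa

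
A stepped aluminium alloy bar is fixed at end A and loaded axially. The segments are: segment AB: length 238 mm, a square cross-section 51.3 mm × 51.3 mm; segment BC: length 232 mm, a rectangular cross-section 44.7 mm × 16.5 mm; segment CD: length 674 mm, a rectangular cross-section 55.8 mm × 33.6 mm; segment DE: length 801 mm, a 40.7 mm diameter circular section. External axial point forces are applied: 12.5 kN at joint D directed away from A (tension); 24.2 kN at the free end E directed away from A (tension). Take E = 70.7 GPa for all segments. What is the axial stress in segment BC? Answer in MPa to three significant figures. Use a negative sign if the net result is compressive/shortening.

49.8 MPa

Internal axial forces (sectioning from the free end, tension +): N_DE = 24.2 kN, N_CD = 36.7 kN, N_BC = 36.7 kN, N_AB = 36.7 kN.
A_BC = 737.6 mm².
σ_BC = N_BC/A_BC = 36700/737.6 = 49.76 MPa.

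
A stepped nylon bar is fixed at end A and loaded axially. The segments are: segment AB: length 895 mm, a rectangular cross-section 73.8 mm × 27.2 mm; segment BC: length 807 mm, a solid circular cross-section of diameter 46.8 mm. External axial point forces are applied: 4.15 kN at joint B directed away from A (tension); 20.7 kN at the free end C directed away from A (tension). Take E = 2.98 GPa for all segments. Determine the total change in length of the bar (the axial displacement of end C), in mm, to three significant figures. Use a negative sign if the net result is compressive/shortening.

6.98 mm

Internal axial forces (sectioning from the free end, tension +): N_BC = 20.7 kN, N_AB = 24.85 kN.
A_AB = 2007 mm².
A_BC = 1720 mm².
δ_AB = 24850·895/(2007·2980) = 3.718 mm
δ_BC = 20700·807/(1720·2980) = 3.259 mm
δ = Σδ_i = 6.977 mm.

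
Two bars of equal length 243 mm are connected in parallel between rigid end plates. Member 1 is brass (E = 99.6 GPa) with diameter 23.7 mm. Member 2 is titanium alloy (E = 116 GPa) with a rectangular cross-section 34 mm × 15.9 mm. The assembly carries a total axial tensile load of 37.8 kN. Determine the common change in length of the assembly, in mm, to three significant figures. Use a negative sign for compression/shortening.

A_1 = 441.2 mm².
A_2 = 540.6 mm².
Equal strain + equilibrium ⇒ each member carries load in proportion to AE: A₁E₁ = 43940000 N, A₂E₂ = 62710000 N, ΣAE = 106600000 N.
δ = PL/ΣAE = 37800·243/106600000 = 0.08613 mm.

0.0861 mm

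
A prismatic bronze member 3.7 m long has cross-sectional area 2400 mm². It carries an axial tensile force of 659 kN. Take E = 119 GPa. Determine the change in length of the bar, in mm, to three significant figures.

8.54 mm

δ_mech = NL/(AE) = 659000·3700/(2400·119000) = 8.537 mm.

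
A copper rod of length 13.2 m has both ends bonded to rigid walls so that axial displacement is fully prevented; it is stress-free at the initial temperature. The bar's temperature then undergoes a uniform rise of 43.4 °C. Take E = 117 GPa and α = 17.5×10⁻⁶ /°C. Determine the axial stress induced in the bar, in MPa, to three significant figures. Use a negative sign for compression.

-88.9 MPa

Free thermal expansion αLΔT = 17.5e-6 · 13200 · 43.4 = 10.03 mm.
The walls impose strain ε = −(10.03)/13200 = -7.5950e-04; σ = Eε = 117000 · -7.5950e-04 = -88.86 MPa.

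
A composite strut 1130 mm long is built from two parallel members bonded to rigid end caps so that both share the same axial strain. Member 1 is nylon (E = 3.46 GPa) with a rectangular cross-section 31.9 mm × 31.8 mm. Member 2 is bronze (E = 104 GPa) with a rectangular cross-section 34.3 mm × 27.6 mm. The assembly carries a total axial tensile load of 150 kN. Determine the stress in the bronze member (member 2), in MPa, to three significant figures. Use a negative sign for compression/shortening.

153 MPa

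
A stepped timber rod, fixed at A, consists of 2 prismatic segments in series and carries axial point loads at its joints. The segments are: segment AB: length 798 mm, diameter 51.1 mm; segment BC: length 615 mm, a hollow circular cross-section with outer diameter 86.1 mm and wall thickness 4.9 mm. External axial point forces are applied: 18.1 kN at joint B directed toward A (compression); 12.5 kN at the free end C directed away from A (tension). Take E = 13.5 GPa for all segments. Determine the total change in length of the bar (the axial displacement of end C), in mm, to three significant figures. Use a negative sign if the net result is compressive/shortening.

0.294 mm

Internal axial forces (sectioning from the free end, tension +): N_BC = 12.5 kN, N_AB = -5.6 kN.
A_AB = 2051 mm².
A_BC = 1250 mm².
δ_AB = -5600·798/(2051·13500) = -0.1614 mm
δ_BC = 12500·615/(1250·13500) = 0.4556 mm
δ = Σδ_i = 0.2942 mm.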